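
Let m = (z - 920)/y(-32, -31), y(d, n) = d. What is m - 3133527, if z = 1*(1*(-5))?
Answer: -100271939/32 ≈ -3.1335e+6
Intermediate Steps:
z = -5 (z = 1*(-5) = -5)
m = 925/32 (m = (-5 - 920)/(-32) = -925*(-1/32) = 925/32 ≈ 28.906)
m - 3133527 = 925/32 - 3133527 = -100271939/32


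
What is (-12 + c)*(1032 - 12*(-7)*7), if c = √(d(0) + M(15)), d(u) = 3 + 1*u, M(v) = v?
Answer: -19440 + 4860*√2 ≈ -12567.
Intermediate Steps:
d(u) = 3 + u
c = 3*√2 (c = √((3 + 0) + 15) = √(3 + 15) = √18 = 3*√2 ≈ 4.2426)
(-12 + c)*(1032 - 12*(-7)*7) = (-12 + 3*√2)*(1032 - 12*(-7)*7) = (-12 + 3*√2)*(1032 + 84*7) = (-12 + 3*√2)*(1032 + 588) = (-12 + 3*√2)*1620 = -19440 + 4860*√2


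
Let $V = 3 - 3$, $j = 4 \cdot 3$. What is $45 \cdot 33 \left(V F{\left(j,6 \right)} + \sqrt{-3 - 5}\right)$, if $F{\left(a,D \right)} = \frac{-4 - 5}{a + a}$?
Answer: $2970 i \sqrt{2} \approx 4200.2 i$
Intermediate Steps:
$j = 12$
$F{\left(a,D \right)} = - \frac{9}{2 a}$
$V = 0$ ($V = 3 - 3 = 0$)
$45 \cdot 33 \left(V F{\left(j,6 \right)} + \sqrt{-3 - 5}\right) = 45 \cdot 33 \left(0 \left(- \frac{9}{2 \cdot 12}\right) + \sqrt{-3 - 5}\right) = 1485 \left(0 \left(\left(- \frac{9}{2}\right) \frac{1}{12}\right) + \sqrt{-8}\right) = 1485 \left(0 \left(- \frac{3}{8}\right) + 2 i \sqrt{2}\right) = 1485 \left(0 + 2 i \sqrt{2}\right) = 1485 \cdot 2 i \sqrt{2} = 2970 i \sqrt{2}$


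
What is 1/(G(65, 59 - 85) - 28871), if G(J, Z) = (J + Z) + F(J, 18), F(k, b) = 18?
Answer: -1/28814 ≈ -3.4705e-5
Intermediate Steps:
G(J, Z) = 18 + J + Z (G(J, Z) = (J + Z) + 18 = 18 + J + Z)
1/(G(65, 59 - 85) - 28871) = 1/((18 + 65 + (59 - 85)) - 28871) = 1/((18 + 65 - 26) - 28871) = 1/(57 - 28871) = 1/(-28814) = -1/28814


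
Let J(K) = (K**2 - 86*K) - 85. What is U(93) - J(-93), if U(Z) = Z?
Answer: -16469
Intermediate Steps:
J(K) = -85 + K**2 - 86*K
U(93) - J(-93) = 93 - (-85 + (-93)**2 - 86*(-93)) = 93 - (-85 + 8649 + 7998) = 93 - 1*16562 = 93 - 16562 = -16469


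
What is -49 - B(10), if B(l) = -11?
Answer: -38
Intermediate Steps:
-49 - B(10) = -49 - 1*(-11) = -49 + 11 = -38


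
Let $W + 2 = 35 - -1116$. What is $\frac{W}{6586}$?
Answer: $\frac{1149}{6586} \approx 0.17446$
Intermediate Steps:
$W = 1149$ ($W = -2 + \left(35 - -1116\right) = -2 + \left(35 + 1116\right) = -2 + 1151 = 1149$)
$\frac{W}{6586} = \frac{1149}{6586}$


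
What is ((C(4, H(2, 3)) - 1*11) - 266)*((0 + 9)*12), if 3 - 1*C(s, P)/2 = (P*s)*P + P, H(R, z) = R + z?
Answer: -51948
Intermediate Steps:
C(s, P) = 6 - 2*P - 2*s*P**2 (C(s, P) = 6 - 2*((P*s)*P + P) = 6 - 2*(s*P**2 + P) = 6 - 2*(P + s*P**2) = 6 + (-2*P - 2*s*P**2) = 6 - 2*P - 2*s*P**2)
((C(4, H(2, 3)) - 1*11) - 266)*((0 + 9)*12) = (((6 - 2*(2 + 3) - 2*4*(2 + 3)**2) - 1*11) - 266)*((0 + 9)*12) = (((6 - 2*5 - 2*4*5**2) - 11) - 266)*(9*12) = (((6 - 10 - 2*4*25) - 11) - 266)*108 = (((6 - 10 - 200) - 11) - 266)*108 = ((-204 - 11) - 266)*108 = (-215 - 266)*108 = -481*108 = -51948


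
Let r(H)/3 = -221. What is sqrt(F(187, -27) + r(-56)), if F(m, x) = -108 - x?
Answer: 2*I*sqrt(186) ≈ 27.276*I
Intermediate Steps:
r(H) = -663 (r(H) = 3*(-221) = -663)
sqrt(F(187, -27) + r(-56)) = sqrt((-108 - 1*(-27)) - 663) = sqrt((-108 + 27) - 663) = sqrt(-81 - 663) = sqrt(-744) = 2*I*sqrt(186)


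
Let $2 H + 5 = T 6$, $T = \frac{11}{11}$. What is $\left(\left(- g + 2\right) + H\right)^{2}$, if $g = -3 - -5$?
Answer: $\frac{1}{4} \approx 0.25$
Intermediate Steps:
$T = 1$ ($T = 11 \cdot \frac{1}{11} = 1$)
$g = 2$ ($g = -3 + 5 = 2$)
$H = \frac{1}{2}$ ($H = - \frac{5}{2} + \frac{1 \cdot 6}{2} = - \frac{5}{2} + \frac{1}{2} \cdot 6 = - \frac{5}{2} + 3 = \frac{1}{2} \approx 0.5$)
$\left(\left(- g + 2\right) + H\right)^{2} = \left(\left(\left(-1\right) 2 + 2\right) + \frac{1}{2}\right)^{2} = \left(\left(-2 + 2\right) + \frac{1}{2}\right)^{2} = \left(0 + \frac{1}{2}\right)^{2} = \left(\frac{1}{2}\right)^{2} = \frac{1}{4}$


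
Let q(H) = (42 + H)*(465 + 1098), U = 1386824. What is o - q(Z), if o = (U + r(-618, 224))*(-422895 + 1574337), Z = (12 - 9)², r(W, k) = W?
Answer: 1596135729339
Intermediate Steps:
Z = 9 (Z = 3² = 9)
q(H) = 65646 + 1563*H (q(H) = (42 + H)*1563 = 65646 + 1563*H)
o = 1596135809052 (o = (1386824 - 618)*(-422895 + 1574337) = 1386206*1151442 = 1596135809052)
o - q(Z) = 1596135809052 - (65646 + 1563*9) = 1596135809052 - (65646 + 14067) = 1596135809052 - 1*79713 = 1596135809052 - 79713 = 1596135729339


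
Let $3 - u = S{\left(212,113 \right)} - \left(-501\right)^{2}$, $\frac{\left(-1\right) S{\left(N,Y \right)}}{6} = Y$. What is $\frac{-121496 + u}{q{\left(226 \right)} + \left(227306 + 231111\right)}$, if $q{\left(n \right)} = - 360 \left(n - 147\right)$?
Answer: $\frac{130186}{429977} \approx 0.30277$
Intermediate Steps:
$S{\left(N,Y \right)} = - 6 Y$
$q{\left(n \right)} = 52920 - 360 n$ ($q{\left(n \right)} = - 360 \left(-147 + n\right) = 52920 - 360 n$)
$u = 251682$ ($u = 3 - \left(\left(-6\right) 113 - \left(-501\right)^{2}\right) = 3 - \left(-678 - 251001\right) = 3 - -251679 = 3 + 251679 = 251682$)
$\frac{-121496 + u}{q{\left(226 \right)} + \left(227306 + 231111\right)} = \frac{-121496 + 251682}{\left(52920 - 81360\right) + \left(227306 + 231111\right)} = \frac{130186}{\left(52920 - 81360\right) + 458417} = \frac{130186}{-28440 + 458417} = \frac{130186}{429977}$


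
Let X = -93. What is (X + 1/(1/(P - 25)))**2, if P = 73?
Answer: 2025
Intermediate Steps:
(X + 1/(1/(P - 25)))**2 = (-93 + 1/(1/(73 - 25)))**2 = (-93 + 1/(1/48))**2 = (-93 + 48)**2 = (-45)**2 = 2025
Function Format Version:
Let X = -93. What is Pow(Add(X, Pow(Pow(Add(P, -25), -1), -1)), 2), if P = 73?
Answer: 2025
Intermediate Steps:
Pow(Add(X, Pow(Pow(Add(P, -25), -1), -1)), 2) = Pow(Add(-93, Pow(Pow(Add(73, -25), -1), -1)), 2) = Pow(Add(-93, Pow(Pow(48, -1), -1)), 2) = Pow(Add(-93, Pow(Rational(1, 48), -1)), 2) = Pow(Add(-93, 48), 2) = Pow(-45, 2) = 2025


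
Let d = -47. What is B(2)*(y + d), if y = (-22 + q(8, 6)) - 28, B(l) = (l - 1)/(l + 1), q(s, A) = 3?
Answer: -94/3 ≈ -31.333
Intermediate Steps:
B(l) = (-1 + l)/(1 + l)
y = -47 (y = (-22 + 3) - 28 = -19 - 28 = -47)
B(2)*(y + d) = ((-1 + 2)/(1 + 2))*(-47 - 47) = (1/3)*(-94) = ((⅓)*1)*(-94) = (⅓)*(-94) = -94/3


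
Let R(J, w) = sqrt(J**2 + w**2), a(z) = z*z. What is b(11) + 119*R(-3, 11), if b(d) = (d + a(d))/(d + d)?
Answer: 6 + 119*sqrt(130) ≈ 1362.8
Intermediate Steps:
a(z) = z**2
b(d) = (d + d**2)/(2*d) (b(d) = (d + d**2)/(d + d) = (d + d**2)/((2*d)) = (d + d**2)*(1/(2*d)) = (d + d**2)/(2*d))
b(11) + 119*R(-3, 11) = (1/2 + (1/2)*11) + 119*sqrt((-3)**2 + 11**2) = (1/2 + 11/2) + 119*sqrt(9 + 121) = 6 + 119*sqrt(130)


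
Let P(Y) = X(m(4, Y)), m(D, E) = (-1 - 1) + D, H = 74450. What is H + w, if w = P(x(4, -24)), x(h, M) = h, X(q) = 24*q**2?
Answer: 74546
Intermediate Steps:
m(D, E) = -2 + D
P(Y) = 96 (P(Y) = 24*(-2 + 4)**2 = 24*2**2 = 24*4 = 96)
w = 96
H + w = 74450 + 96 = 74546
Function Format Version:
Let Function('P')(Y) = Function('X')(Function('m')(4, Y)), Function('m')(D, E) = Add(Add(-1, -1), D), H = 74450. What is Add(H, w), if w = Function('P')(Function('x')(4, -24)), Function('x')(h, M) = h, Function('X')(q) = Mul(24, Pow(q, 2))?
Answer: 74546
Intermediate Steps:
Function('m')(D, E) = Add(-2, D)
Function('P')(Y) = 96 (Function('P')(Y) = Mul(24, Pow(Add(-2, 4), 2)) = Mul(24, Pow(2, 2)) = Mul(24, 4) = 96)
w = 96
Add(H, w) = Add(74450, 96) = 74546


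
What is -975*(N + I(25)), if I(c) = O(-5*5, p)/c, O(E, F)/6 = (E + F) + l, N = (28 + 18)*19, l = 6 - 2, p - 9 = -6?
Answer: -847938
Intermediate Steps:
p = 3 (p = 9 - 6 = 3)
l = 4
N = 874 (N = 46*19 = 874)
O(E, F) = 24 + 6*E + 6*F (O(E, F) = 6*((E + F) + 4) = 6*(4 + E + F) = 24 + 6*E + 6*F)
I(c) = -108/c (I(c) = (24 + 6*(-5*5) + 6*3)/c = (24 + 6*(-25) + 18)/c = (24 - 150 + 18)/c = -108/c)
-975*(N + I(25)) = -975*(874 - 108/25) = -975*21742/25 = -847938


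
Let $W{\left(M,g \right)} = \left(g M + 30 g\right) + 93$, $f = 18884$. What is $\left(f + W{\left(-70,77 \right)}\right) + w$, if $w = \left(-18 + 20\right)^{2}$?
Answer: $15901$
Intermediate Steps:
$W{\left(M,g \right)} = 93 + 30 g + M g$ ($W{\left(M,g \right)} = \left(M g + 30 g\right) + 93 = \left(30 g + M g\right) + 93 = 93 + 30 g + M g$)
$w = 4$ ($w = 2^{2} = 4$)
$\left(f + W{\left(-70,77 \right)}\right) + w = \left(18884 + \left(93 + 30 \cdot 77 - 5390\right)\right) + 4 = \left(18884 + \left(93 + 2310 - 5390\right)\right) + 4 = \left(18884 - 2987\right) + 4 = 15897 + 4 = 15901$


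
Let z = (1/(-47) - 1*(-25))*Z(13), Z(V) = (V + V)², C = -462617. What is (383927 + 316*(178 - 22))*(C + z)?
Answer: -9075751085625/47 ≈ -1.9310e+11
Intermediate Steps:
Z(V) = 4*V² (Z(V) = (2*V)² = 4*V²)
z = 793624/47 (z = (1/(-47) - 1*(-25))*(4*13²) = (-1/47 + 25)*(4*169) = (1174/47)*676 = 793624/47 ≈ 16886.)
(383927 + 316*(178 - 22))*(C + z) = (383927 + 316*(178 - 22))*(-462617 + 793624/47) = (383927 + 316*156)*(-20949375/47) = (383927 + 49296)*(-20949375/47) = 433223*(-20949375/47) = -9075751085625/47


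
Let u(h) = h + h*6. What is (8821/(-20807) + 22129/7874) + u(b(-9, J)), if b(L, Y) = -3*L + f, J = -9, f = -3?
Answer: 27915146973/163834318 ≈ 170.39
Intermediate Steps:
b(L, Y) = -3 - 3*L (b(L, Y) = -3*L - 3 = -3 - 3*L)
u(h) = 7*h (u(h) = h + 6*h = 7*h)
(8821/(-20807) + 22129/7874) + u(b(-9, J)) = (8821/(-20807) + 22129/7874) + 7*(-3 - 3*(-9)) = (8821*(-1/20807) + 22129*(1/7874)) + 7*(-3 + 27) = (-8821/20807 + 22129/7874) + 7*24 = 390981549/163834318 + 168 = 27915146973/163834318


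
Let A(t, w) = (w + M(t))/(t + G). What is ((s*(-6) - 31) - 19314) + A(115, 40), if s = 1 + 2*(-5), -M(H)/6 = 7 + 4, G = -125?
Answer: -96442/5 ≈ -19288.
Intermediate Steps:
M(H) = -66 (M(H) = -6*(7 + 4) = -6*11 = -66)
s = -9 (s = 1 - 10 = -9)
A(t, w) = (-66 + w)/(-125 + t) (A(t, w) = (w - 66)/(t - 125) = (-66 + w)/(-125 + t))
((s*(-6) - 31) - 19314) + A(115, 40) = ((-9*(-6) - 31) - 19314) + (-66 + 40)/(-125 + 115) = ((54 - 31) - 19314) - 26/(-10) = (23 - 19314) - ⅒*(-26) = -19291 + 13/5 = -96442/5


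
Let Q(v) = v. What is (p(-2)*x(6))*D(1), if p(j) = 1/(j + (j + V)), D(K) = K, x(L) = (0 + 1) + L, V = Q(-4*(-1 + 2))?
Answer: -7/8 ≈ -0.87500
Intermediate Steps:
V = -4 (V = -4*(-1 + 2) = -4*1 = -4)
x(L) = 1 + L
p(j) = 1/(-4 + 2*j) (p(j) = 1/(j + (j - 4)) = 1/(j + (-4 + j)) = 1/(-4 + 2*j))
(p(-2)*x(6))*D(1) = ((1/(2*(-2 - 2)))*(1 + 6))*1 = (((½)/(-4))*7)*1 = (((½)*(-¼))*7)*1 = -⅛*7*1 = -7/8*1 = -7/8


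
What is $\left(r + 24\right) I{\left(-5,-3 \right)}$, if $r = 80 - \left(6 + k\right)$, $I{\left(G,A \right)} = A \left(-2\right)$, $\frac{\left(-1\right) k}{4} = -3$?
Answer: $516$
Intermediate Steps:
$k = 12$ ($k = \left(-4\right) \left(-3\right) = 12$)
$I{\left(G,A \right)} = - 2 A$
$r = 62$ ($r = 80 - 18 = 62$)
$\left(r + 24\right) I{\left(-5,-3 \right)} = \left(62 + 24\right) \left(\left(-2\right) \left(-3\right)\right) = 86 \cdot 6 = 516$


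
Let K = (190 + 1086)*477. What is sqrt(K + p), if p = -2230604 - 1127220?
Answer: 2*I*sqrt(687293) ≈ 1658.1*I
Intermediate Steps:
p = -3357824
K = 608652 (K = 1276*477 = 608652)
sqrt(K + p) = sqrt(608652 - 3357824) = sqrt(-2749172) = 2*I*sqrt(687293)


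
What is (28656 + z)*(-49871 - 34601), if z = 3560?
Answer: -2721349952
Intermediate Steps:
(28656 + z)*(-49871 - 34601) = (28656 + 3560)*(-49871 - 34601) = 32216*(-84472) = -2721349952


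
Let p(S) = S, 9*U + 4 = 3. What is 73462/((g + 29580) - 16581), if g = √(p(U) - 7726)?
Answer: 4297196421/760417772 - 110193*I*√69535/760417772 ≈ 5.6511 - 0.038212*I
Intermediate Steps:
U = -⅑ (U = -4/9 + (⅑)*3 = -4/9 + ⅓ = -⅑ ≈ -0.11111)
g = I*√69535/3 (g = √(-⅑ - 7726) = √(-69535/9) = I*√69535/3 ≈ 87.898*I)
73462/((g + 29580) - 16581) = 73462/((I*√69535/3 + 29580) - 16581) = 73462/((29580 + I*√69535/3) - 16581) = 73462/(12999 + I*√69535/3)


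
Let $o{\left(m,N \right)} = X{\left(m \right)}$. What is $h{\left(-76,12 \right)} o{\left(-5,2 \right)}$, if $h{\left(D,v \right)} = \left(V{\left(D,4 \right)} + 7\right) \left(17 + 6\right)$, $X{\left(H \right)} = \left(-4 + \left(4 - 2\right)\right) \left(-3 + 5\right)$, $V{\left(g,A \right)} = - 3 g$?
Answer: $-21620$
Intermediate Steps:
$X{\left(H \right)} = -4$ ($X{\left(H \right)} = \left(-4 + \left(4 - 2\right)\right) 2 = \left(-4 + 2\right) 2 = \left(-2\right) 2 = -4$)
$h{\left(D,v \right)} = 161 - 69 D$ ($h{\left(D,v \right)} = \left(- 3 D + 7\right) \left(17 + 6\right) = \left(7 - 3 D\right) 23 = 161 - 69 D$)
$o{\left(m,N \right)} = -4$
$h{\left(-76,12 \right)} o{\left(-5,2 \right)} = \left(161 - -5244\right) \left(-4\right) = \left(161 + 5244\right) \left(-4\right) = 5405 \left(-4\right) = -21620$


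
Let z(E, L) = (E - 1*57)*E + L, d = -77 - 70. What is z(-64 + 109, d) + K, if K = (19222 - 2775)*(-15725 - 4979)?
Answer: -340519375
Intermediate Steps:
d = -147
K = -340518688 (K = 16447*(-20704) = -340518688)
z(E, L) = L + E*(-57 + E) (z(E, L) = (E - 57)*E + L = (-57 + E)*E + L = E*(-57 + E) + L = L + E*(-57 + E))
z(-64 + 109, d) + K = (-147 + (-64 + 109)² - 57*(-64 + 109)) - 340518688 = (-147 + 45² - 57*45) - 340518688 = (-147 + 2025 - 2565) - 340518688 = -687 - 340518688 = -340519375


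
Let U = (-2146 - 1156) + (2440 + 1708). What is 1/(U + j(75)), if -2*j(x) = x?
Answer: 2/1617 ≈ 0.0012369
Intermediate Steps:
j(x) = -x/2
U = 846 (U = -3302 + 4148 = 846)
1/(U + j(75)) = 1/(846 - 1/2*75) = 1/(846 - 75/2) = 1/(1617/2) = 2/1617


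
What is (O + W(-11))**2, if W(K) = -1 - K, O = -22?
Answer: 144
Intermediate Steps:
(O + W(-11))**2 = (-22 + (-1 - 1*(-11)))**2 = (-22 + (-1 + 11))**2 = (-22 + 10)**2 = (-12)**2 = 144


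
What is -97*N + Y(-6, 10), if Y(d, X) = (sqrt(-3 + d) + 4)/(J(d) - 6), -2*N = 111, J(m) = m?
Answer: 32299/6 - I/4 ≈ 5383.2 - 0.25*I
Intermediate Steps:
N = -111/2 (N = -1/2*111 = -111/2 ≈ -55.500)
Y(d, X) = (4 + sqrt(-3 + d))/(-6 + d) (Y(d, X) = (sqrt(-3 + d) + 4)/(d - 6) = (4 + sqrt(-3 + d))/(-6 + d))
-97*N + Y(-6, 10) = -97*(-111/2) + (4 + sqrt(-3 - 6))/(-6 - 6) = 10767/2 + (4 + sqrt(-9))/(-12) = 10767/2 - (4 + 3*I)/12 = 10767/2 + (-1/3 - I/4) = 32299/6 - I/4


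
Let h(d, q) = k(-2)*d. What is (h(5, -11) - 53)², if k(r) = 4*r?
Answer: 8649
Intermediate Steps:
h(d, q) = -8*d (h(d, q) = (4*(-2))*d = -8*d)
(h(5, -11) - 53)² = (-8*5 - 53)² = (-40 - 53)² = (-93)² = 8649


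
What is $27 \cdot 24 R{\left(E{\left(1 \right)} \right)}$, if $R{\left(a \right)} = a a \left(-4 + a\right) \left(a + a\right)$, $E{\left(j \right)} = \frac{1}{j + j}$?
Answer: $-567$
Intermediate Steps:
$E{\left(j \right)} = \frac{1}{2 j}$
$R{\left(a \right)} = 2 a^{3} \left(-4 + a\right)$ ($R{\left(a \right)} = a^{2} \left(-4 + a\right) 2 a = a^{2} \cdot 2 a \left(-4 + a\right) = 2 a^{3} \left(-4 + a\right)$)
$27 \cdot 24 R{\left(E{\left(1 \right)} \right)} = 27 \cdot 24 \cdot 2 \left(\frac{1}{2 \cdot 1}\right)^{3} \left(-4 + \frac{1}{2 \cdot 1}\right) = 648 \cdot 2 \left(\frac{1}{2} \cdot 1\right)^{3} \left(-4 + \frac{1}{2} \cdot 1\right) = 648 \frac{2 \left(-4 + \frac{1}{2}\right)}{8} = 648 \cdot 2 \cdot \frac{1}{8} \left(- \frac{7}{2}\right) = 648 \left(- \frac{7}{8}\right) = -567$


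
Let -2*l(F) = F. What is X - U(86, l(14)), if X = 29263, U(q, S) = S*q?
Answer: 29865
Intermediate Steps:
l(F) = -F/2
X - U(86, l(14)) = 29263 - (-½*14)*86 = 29263 - (-7)*86 = 29263 - 1*(-602) = 29263 + 602 = 29865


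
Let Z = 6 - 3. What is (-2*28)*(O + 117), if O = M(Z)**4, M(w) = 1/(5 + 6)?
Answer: -95927888/14641 ≈ -6552.0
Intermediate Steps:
Z = 3
M(w) = 1/11
O = 1/14641 (O = (1/11)**4 = 1/14641 ≈ 6.8301e-5)
(-2*28)*(O + 117) = (-2*28)*(1/14641 + 117) = -56*1712998/14641 = -95927888/14641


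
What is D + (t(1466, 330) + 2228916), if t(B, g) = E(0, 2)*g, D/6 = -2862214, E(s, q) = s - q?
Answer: -14945028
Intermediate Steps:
D = -17173284 (D = 6*(-2862214) = -17173284)
t(B, g) = -2*g (t(B, g) = (0 - 1*2)*g = (0 - 2)*g = -2*g)
D + (t(1466, 330) + 2228916) = -17173284 + (-2*330 + 2228916) = -17173284 + (-660 + 2228916) = -17173284 + 2228256 = -14945028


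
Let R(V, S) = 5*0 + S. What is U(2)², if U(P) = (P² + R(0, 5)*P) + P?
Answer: 256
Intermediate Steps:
R(V, S) = S (R(V, S) = 0 + S = S)
U(P) = P² + 6*P (U(P) = (P² + 5*P) + P = P² + 6*P)
U(2)² = (2*(6 + 2))² = (2*8)² = 16² = 256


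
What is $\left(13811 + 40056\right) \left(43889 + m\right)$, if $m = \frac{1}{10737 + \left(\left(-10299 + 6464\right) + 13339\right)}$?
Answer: $\frac{47853139985750}{20241} \approx 2.3642 \cdot 10^{9}$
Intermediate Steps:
$m = \frac{1}{20241}$ ($m = \frac{1}{10737 + \left(-3835 + 13339\right)} = \frac{1}{10737 + 9504} = \frac{1}{20241} \approx 4.9405 \cdot 10^{-5}$)
$\left(13811 + 40056\right) \left(43889 + m\right) = \left(13811 + 40056\right) \left(43889 + \frac{1}{20241}\right) = 53867 \cdot \frac{888357250}{20241} = \frac{47853139985750}{20241}$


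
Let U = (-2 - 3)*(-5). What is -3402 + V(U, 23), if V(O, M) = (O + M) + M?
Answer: -3331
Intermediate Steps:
U = 25 (U = -5*(-5) = 25)
V(O, M) = O + 2*M (V(O, M) = (M + O) + M = O + 2*M)
-3402 + V(U, 23) = -3402 + (25 + 2*23) = -3402 + (25 + 46) = -3402 + 71 = -3331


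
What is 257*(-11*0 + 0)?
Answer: 0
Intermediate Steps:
257*(-11*0 + 0) = 257*(0 + 0) = 257*0 = 0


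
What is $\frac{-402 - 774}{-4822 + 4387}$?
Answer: $\frac{392}{145} \approx 2.7034$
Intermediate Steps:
$\frac{-402 - 774}{-4822 + 4387} = - \frac{1176}{-435} = \left(-1176\right) \left(- \frac{1}{435}\right) = \frac{392}{145}$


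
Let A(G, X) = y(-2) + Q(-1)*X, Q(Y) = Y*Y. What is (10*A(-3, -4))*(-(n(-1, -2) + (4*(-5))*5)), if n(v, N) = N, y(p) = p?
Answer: -6120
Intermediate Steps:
Q(Y) = Y**2
A(G, X) = -2 + X (A(G, X) = -2 + (-1)**2*X = -2 + 1*X = -2 + X)
(10*A(-3, -4))*(-(n(-1, -2) + (4*(-5))*5)) = (10*(-2 - 4))*(-(-2 + (4*(-5))*5)) = (10*(-6))*(-(-2 - 20*5)) = -(-60)*(-2 - 100) = -(-60)*(-102) = -60*102 = -6120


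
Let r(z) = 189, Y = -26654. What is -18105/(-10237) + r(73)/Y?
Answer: 480635877/272856998 ≈ 1.7615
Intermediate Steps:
-18105/(-10237) + r(73)/Y = -18105/(-10237) + 189/(-26654) = -18105*(-1/10237) + 189*(-1/26654) = 18105/10237 - 189/26654 = 480635877/272856998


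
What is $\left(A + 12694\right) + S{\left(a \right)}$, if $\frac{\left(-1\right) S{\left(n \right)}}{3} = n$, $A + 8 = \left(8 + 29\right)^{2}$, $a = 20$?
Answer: $13995$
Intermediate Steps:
$A = 1361$ ($A = -8 + \left(8 + 29\right)^{2} = -8 + 37^{2} = -8 + 1369 = 1361$)
$S{\left(n \right)} = - 3 n$
$\left(A + 12694\right) + S{\left(a \right)} = \left(1361 + 12694\right) - 60 = 14055 - 60 = 13995$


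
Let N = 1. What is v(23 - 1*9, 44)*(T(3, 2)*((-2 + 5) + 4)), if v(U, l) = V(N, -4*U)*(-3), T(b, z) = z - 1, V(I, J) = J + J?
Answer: 2352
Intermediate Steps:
V(I, J) = 2*J
T(b, z) = -1 + z
v(U, l) = 24*U (v(U, l) = (2*(-4*U))*(-3) = -8*U*(-3) = 24*U)
v(23 - 1*9, 44)*(T(3, 2)*((-2 + 5) + 4)) = (24*(23 - 1*9))*((-1 + 2)*((-2 + 5) + 4)) = (24*(23 - 9))*(1*(3 + 4)) = (24*14)*(1*7) = 336*7 = 2352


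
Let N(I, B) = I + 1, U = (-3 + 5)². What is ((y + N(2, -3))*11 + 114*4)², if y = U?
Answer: 284089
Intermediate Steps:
U = 4 (U = 2² = 4)
N(I, B) = 1 + I
y = 4
((y + N(2, -3))*11 + 114*4)² = ((4 + (1 + 2))*11 + 114*4)² = ((4 + 3)*11 + 456)² = (7*11 + 456)² = (77 + 456)² = 533² = 284089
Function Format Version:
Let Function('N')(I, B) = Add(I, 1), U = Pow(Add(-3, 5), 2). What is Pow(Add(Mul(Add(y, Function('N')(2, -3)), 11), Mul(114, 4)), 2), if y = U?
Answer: 284089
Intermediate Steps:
U = 4 (U = Pow(2, 2) = 4)
Function('N')(I, B) = Add(1, I)
y = 4
Pow(Add(Mul(Add(y, Function('N')(2, -3)), 11), Mul(114, 4)), 2) = Pow(Add(Mul(Add(4, Add(1, 2)), 11), Mul(114, 4)), 2) = Pow(Add(Mul(Add(4, 3), 11), 456), 2) = Pow(Add(Mul(7, 11), 456), 2) = Pow(Add(77, 456), 2) = Pow(533, 2) = 284089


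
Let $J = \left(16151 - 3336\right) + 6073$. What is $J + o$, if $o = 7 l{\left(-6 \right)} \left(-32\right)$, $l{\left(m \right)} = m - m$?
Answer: $18888$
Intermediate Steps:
$l{\left(m \right)} = 0$
$J = 18888$ ($J = 12815 + 6073 = 18888$)
$o = 0$ ($o = 7 \cdot 0 \left(-32\right) = 0 \left(-32\right) = 0$)
$J + o = 18888 + 0 = 18888$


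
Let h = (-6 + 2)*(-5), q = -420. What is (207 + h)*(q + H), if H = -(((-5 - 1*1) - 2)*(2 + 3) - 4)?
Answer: -85352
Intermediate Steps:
h = 20 (h = -4*(-5) = 20)
H = 44 (H = -(((-5 - 1) - 2)*5 - 4) = -((-6 - 2)*5 - 4) = -(-8*5 - 4) = -(-40 - 4) = -1*(-44) = 44)
(207 + h)*(q + H) = (207 + 20)*(-420 + 44) = 227*(-376) = -85352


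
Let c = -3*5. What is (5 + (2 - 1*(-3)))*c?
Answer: -150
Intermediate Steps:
c = -15
(5 + (2 - 1*(-3)))*c = (5 + (2 - 1*(-3)))*(-15) = (5 + (2 + 3))*(-15) = (5 + 5)*(-15) = 10*(-15) = -150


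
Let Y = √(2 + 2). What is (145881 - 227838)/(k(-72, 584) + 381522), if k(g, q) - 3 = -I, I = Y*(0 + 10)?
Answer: -81957/381505 ≈ -0.21483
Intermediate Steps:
Y = 2 (Y = √4 = 2)
I = 20 (I = 2*(0 + 10) = 2*10 = 20)
k(g, q) = -17 (k(g, q) = 3 - 1*20 = 3 - 20 = -17)
(145881 - 227838)/(k(-72, 584) + 381522) = (145881 - 227838)/(-17 + 381522) = -81957/381505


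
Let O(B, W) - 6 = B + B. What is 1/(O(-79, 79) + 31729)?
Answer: 1/31577 ≈ 3.1669e-5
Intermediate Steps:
O(B, W) = 6 + 2*B (O(B, W) = 6 + (B + B) = 6 + 2*B)
1/(O(-79, 79) + 31729) = 1/((6 + 2*(-79)) + 31729) = 1/((6 - 158) + 31729) = 1/(-152 + 31729) = 1/31577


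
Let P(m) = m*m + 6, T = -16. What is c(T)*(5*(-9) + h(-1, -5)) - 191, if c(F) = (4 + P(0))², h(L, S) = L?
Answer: -4791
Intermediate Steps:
P(m) = 6 + m² (P(m) = m² + 6 = 6 + m²)
c(F) = 100 (c(F) = (4 + (6 + 0²))² = (4 + (6 + 0))² = (4 + 6)² = 10² = 100)
c(T)*(5*(-9) + h(-1, -5)) - 191 = 100*(5*(-9) - 1) - 191 = 100*(-45 - 1) - 191 = 100*(-46) - 191 = -4600 - 191 = -4791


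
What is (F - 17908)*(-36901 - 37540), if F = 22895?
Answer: -371237267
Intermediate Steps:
(F - 17908)*(-36901 - 37540) = (22895 - 17908)*(-36901 - 37540) = 4987*(-74441) = -371237267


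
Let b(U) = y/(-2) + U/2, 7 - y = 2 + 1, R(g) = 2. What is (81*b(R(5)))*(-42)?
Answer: 3402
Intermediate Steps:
y = 4 (y = 7 - (2 + 1) = 7 - 1*3 = 7 - 3 = 4)
b(U) = -2 + U/2 (b(U) = 4/(-2) + U/2 = 4*(-½) + U*(½) = -2 + U/2)
(81*b(R(5)))*(-42) = (81*(-2 + (½)*2))*(-42) = (81*(-2 + 1))*(-42) = (81*(-1))*(-42) = -81*(-42) = 3402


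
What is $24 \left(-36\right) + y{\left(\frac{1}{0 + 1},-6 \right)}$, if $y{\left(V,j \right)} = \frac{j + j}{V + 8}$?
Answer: $- \frac{2596}{3} \approx -865.33$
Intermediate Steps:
$y{\left(V,j \right)} = \frac{2 j}{8 + V}$
$24 \left(-36\right) + y{\left(\frac{1}{0 + 1},-6 \right)} = 24 \left(-36\right) + 2 \left(-6\right) \frac{1}{8 + \frac{1}{0 + 1}} = -864 + 2 \left(-6\right) \frac{1}{8 + 1^{-1}} = -864 + 2 \left(-6\right) \frac{1}{8 + 1} = -864 + 2 \left(-6\right) \frac{1}{9} = -864 - \frac{4}{3} = - \frac{2596}{3}$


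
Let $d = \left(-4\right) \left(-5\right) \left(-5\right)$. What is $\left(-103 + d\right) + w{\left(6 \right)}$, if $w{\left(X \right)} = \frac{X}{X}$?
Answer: $-202$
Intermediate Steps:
$d = -100$ ($d = 20 \left(-5\right) = -100$)
$w{\left(X \right)} = 1$
$\left(-103 + d\right) + w{\left(6 \right)} = \left(-103 - 100\right) + 1 = -203 + 1 = -202$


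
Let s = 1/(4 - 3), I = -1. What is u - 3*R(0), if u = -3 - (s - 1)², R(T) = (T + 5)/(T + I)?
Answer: 12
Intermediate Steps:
s = 1 (s = 1/1 = 1)
R(T) = (5 + T)/(-1 + T) (R(T) = (T + 5)/(T - 1) = (5 + T)/(-1 + T))
u = -3 (u = -3 - (1 - 1)² = -3 - 1*0² = -3 - 1*0 = -3 + 0 = -3)
u - 3*R(0) = -3 - 3*(5 + 0)/(-1 + 0) = -3 - 3*5/(-1) = -3 - (-3)*5 = -3 - 3*(-5) = -3 + 15 = 12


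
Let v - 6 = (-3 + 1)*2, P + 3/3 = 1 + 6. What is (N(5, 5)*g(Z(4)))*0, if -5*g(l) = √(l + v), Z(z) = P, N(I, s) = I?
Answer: 0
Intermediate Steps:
P = 6 (P = -1 + (1 + 6) = -1 + 7 = 6)
v = 2 (v = 6 + (-3 + 1)*2 = 6 - 2*2 = 6 - 4 = 2)
Z(z) = 6
g(l) = -√(2 + l)/5 (g(l) = -√(l + 2)/5 = -√(2 + l)/5)
(N(5, 5)*g(Z(4)))*0 = (5*(-√(2 + 6)/5))*0 = (5*(-2*√2/5))*0 = -2*√2*0 = 0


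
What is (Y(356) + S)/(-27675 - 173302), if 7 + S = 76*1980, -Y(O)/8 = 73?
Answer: -149889/200977 ≈ -0.74580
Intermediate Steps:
Y(O) = -584 (Y(O) = -8*73 = -584)
S = 150473 (S = -7 + 76*1980 = -7 + 150480 = 150473)
(Y(356) + S)/(-27675 - 173302) = (-584 + 150473)/(-27675 - 173302) = 149889/(-200977) = 149889*(-1/200977) = -149889/200977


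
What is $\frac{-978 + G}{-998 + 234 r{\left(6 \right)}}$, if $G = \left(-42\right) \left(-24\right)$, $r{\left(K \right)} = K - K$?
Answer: $- \frac{15}{499} \approx -0.03006$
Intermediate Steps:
$r{\left(K \right)} = 0$
$G = 1008$
$\frac{-978 + G}{-998 + 234 r{\left(6 \right)}} = \frac{-978 + 1008}{-998 + 234 \cdot 0} = \frac{30}{-998 + 0} = \frac{30}{-998} = 30 \left(- \frac{1}{998}\right) = - \frac{15}{499}$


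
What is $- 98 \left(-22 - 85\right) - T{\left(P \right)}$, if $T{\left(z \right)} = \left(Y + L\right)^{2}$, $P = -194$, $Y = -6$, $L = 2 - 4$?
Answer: $10422$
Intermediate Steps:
$L = -2$
$T{\left(z \right)} = 64$ ($T{\left(z \right)} = \left(-6 - 2\right)^{2} = \left(-8\right)^{2} = 64$)
$- 98 \left(-22 - 85\right) - T{\left(P \right)} = - 98 \left(-22 - 85\right) - 64 = \left(-98\right) \left(-107\right) - 64 = 10486 - 64 = 10422$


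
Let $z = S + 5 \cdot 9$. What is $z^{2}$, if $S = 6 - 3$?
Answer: $2304$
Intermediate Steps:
$S = 3$
$z = 48$ ($z = 3 + 5 \cdot 9 = 3 + 45 = 48$)
$z^{2} = 48^{2} = 2304$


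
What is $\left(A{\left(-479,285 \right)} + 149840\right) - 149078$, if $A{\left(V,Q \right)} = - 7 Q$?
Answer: $-1233$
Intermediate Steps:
$\left(A{\left(-479,285 \right)} + 149840\right) - 149078 = \left(\left(-7\right) 285 + 149840\right) - 149078 = \left(-1995 + 149840\right) - 149078 = 147845 - 149078 = -1233$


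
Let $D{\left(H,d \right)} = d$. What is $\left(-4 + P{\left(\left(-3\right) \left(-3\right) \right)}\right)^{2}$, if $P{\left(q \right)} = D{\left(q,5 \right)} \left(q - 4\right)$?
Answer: $441$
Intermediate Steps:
$P{\left(q \right)} = -20 + 5 q$ ($P{\left(q \right)} = 5 \left(q - 4\right) = 5 \left(-4 + q\right) = -20 + 5 q$)
$\left(-4 + P{\left(\left(-3\right) \left(-3\right) \right)}\right)^{2} = \left(-4 - \left(20 - 5 \left(\left(-3\right) \left(-3\right)\right)\right)\right)^{2} = \left(-4 + \left(-20 + 5 \cdot 9\right)\right)^{2} = \left(-4 + \left(-20 + 45\right)\right)^{2} = \left(-4 + 25\right)^{2} = 21^{2} = 441$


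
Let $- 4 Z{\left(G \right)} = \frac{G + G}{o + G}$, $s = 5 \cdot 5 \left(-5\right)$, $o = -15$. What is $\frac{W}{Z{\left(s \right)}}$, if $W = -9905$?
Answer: $\frac{110936}{5} \approx 22187.0$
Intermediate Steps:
$s = -125$ ($s = 25 \left(-5\right) = -125$)
$Z{\left(G \right)} = - \frac{G}{2 \left(-15 + G\right)}$ ($Z{\left(G \right)} = - \frac{\left(G + G\right) \frac{1}{-15 + G}}{4} = - \frac{2 G \frac{1}{-15 + G}}{4} = - \frac{G}{2 \left(-15 + G\right)}$)
$\frac{W}{Z{\left(s \right)}} = - \frac{9905}{\left(-1\right) \left(-125\right) \frac{1}{-30 + 2 \left(-125\right)}} = - \frac{9905}{\left(-1\right) \left(-125\right) \frac{1}{-30 - 250}} = - \frac{9905}{\left(-1\right) \left(-125\right) \frac{1}{-280}} = - \frac{9905}{\left(-1\right) \left(-125\right) \left(- \frac{1}{280}\right)} = - \frac{9905}{- \frac{25}{56}} = \left(-9905\right) \left(- \frac{56}{25}\right) = \frac{110936}{5}$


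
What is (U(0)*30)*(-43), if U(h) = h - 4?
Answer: 5160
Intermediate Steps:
U(h) = -4 + h
(U(0)*30)*(-43) = ((-4 + 0)*30)*(-43) = -4*30*(-43) = -120*(-43) = 5160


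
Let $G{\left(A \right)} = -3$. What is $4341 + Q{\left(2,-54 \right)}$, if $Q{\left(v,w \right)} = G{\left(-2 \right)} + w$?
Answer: $4284$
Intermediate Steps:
$Q{\left(v,w \right)} = -3 + w$
$4341 + Q{\left(2,-54 \right)} = 4341 - 57 = 4284$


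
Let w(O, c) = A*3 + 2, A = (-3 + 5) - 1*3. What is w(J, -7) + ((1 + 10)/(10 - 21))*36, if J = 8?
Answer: -37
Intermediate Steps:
A = -1 (A = 2 - 3 = -1)
w(O, c) = -1 (w(O, c) = -1*3 + 2 = -3 + 2 = -1)
w(J, -7) + ((1 + 10)/(10 - 21))*36 = -1 + ((1 + 10)/(10 - 21))*36 = -1 + (11/(-11))*36 = -1 + (11*(-1/11))*36 = -1 - 1*36 = -1 - 36 = -37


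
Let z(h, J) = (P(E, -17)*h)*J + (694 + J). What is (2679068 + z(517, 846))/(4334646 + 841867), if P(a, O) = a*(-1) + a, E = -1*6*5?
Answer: 2680608/5176513 ≈ 0.51784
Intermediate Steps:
E = -30 (E = -6*5 = -30)
P(a, O) = 0 (P(a, O) = -a + a = 0)
z(h, J) = 694 + J (z(h, J) = (0*h)*J + (694 + J) = 0*J + (694 + J) = 0 + (694 + J) = 694 + J)
(2679068 + z(517, 846))/(4334646 + 841867) = (2679068 + (694 + 846))/(4334646 + 841867) = (2679068 + 1540)/5176513 = 2680608*(1/5176513) = 2680608/5176513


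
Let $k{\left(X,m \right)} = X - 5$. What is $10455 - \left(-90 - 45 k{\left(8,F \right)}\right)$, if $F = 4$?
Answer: $10680$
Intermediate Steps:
$k{\left(X,m \right)} = -5 + X$
$10455 - \left(-90 - 45 k{\left(8,F \right)}\right) = 10455 - \left(-90 - 45 \left(-5 + 8\right)\right) = 10455 - \left(-90 - 135\right) = 10455 - -225 = 10455 + 225 = 10680$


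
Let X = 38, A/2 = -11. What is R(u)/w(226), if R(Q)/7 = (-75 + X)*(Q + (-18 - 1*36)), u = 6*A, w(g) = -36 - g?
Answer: -24087/131 ≈ -183.87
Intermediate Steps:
A = -22 (A = 2*(-11) = -22)
u = -132 (u = 6*(-22) = -132)
R(Q) = 13986 - 259*Q (R(Q) = 7*((-75 + 38)*(Q + (-18 - 1*36))) = 7*(-37*(Q + (-18 - 36))) = 7*(-37*(Q - 54)) = 7*(-37*(-54 + Q)) = 7*(1998 - 37*Q) = 13986 - 259*Q)
R(u)/w(226) = (13986 - 259*(-132))/(-36 - 1*226) = (13986 + 34188)/(-36 - 226) = 48174/(-262) = 48174*(-1/262) = -24087/131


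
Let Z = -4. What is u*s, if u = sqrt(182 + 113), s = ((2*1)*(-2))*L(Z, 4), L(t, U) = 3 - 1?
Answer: -8*sqrt(295) ≈ -137.40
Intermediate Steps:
L(t, U) = 2
s = -8 (s = ((2*1)*(-2))*2 = (2*(-2))*2 = -4*2 = -8)
u = sqrt(295) ≈ 17.176
u*s = sqrt(295)*(-8) = -8*sqrt(295)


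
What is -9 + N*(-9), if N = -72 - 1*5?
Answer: 684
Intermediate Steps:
N = -77 (N = -72 - 5 = -77)
-9 + N*(-9) = -9 - 77*(-9) = -9 + 693 = 684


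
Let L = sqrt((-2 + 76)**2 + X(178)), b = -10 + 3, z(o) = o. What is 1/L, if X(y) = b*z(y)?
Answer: sqrt(470)/1410 ≈ 0.015376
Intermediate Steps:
b = -7
X(y) = -7*y
L = 3*sqrt(470) (L = sqrt((-2 + 76)**2 - 7*178) = sqrt(74**2 - 1246) = sqrt(5476 - 1246) = sqrt(4230) = 3*sqrt(470) ≈ 65.038)
1/L = 1/(3*sqrt(470)) = sqrt(470)/1410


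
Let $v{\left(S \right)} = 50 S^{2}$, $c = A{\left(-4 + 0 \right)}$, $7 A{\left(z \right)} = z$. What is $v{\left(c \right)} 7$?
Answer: $\frac{800}{7} \approx 114.29$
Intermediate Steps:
$A{\left(z \right)} = \frac{z}{7}$
$c = - \frac{4}{7}$ ($c = \frac{-4 + 0}{7} = \frac{1}{7} \left(-4\right) = - \frac{4}{7} \approx -0.57143$)
$v{\left(c \right)} 7 = 50 \left(- \frac{4}{7}\right)^{2} \cdot 7 = 50 \cdot \frac{16}{49} \cdot 7 = \frac{800}{49} \cdot 7 = \frac{800}{7}$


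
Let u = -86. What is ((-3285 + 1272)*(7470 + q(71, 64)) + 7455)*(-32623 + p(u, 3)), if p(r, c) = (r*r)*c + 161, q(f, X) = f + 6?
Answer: 156007155744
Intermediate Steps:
q(f, X) = 6 + f
p(r, c) = 161 + c*r² (p(r, c) = r²*c + 161 = c*r² + 161 = 161 + c*r²)
((-3285 + 1272)*(7470 + q(71, 64)) + 7455)*(-32623 + p(u, 3)) = ((-3285 + 1272)*(7470 + (6 + 71)) + 7455)*(-32623 + (161 + 3*(-86)²)) = (-2013*(7470 + 77) + 7455)*(-32623 + (161 + 3*7396)) = (-2013*7547 + 7455)*(-32623 + (161 + 22188)) = (-15192111 + 7455)*(-32623 + 22349) = -15184656*(-10274) = 156007155744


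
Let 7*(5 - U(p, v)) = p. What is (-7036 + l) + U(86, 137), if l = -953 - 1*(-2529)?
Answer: -38271/7 ≈ -5467.3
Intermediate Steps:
U(p, v) = 5 - p/7
l = 1576 (l = -953 + 2529 = 1576)
(-7036 + l) + U(86, 137) = (-7036 + 1576) + (5 - 1/7*86) = -5460 + (5 - 86/7) = -5460 - 51/7 = -38271/7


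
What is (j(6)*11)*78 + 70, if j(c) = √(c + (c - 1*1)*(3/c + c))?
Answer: 70 + 429*√154 ≈ 5393.8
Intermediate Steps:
j(c) = √(c + (-1 + c)*(c + 3/c)) (j(c) = √(c + (c - 1)*(c + 3/c)) = √(c + (-1 + c)*(c + 3/c)))
(j(6)*11)*78 + 70 = (√(3 + 6² - 3/6)*11)*78 + 70 = (√(3 + 36 - 3*⅙)*11)*78 + 70 = (√(3 + 36 - ½)*11)*78 + 70 = (√(77/2)*11)*78 + 70 = ((√154/2)*11)*78 + 70 = (11*√154/2)*78 + 70 = 429*√154 + 70 = 70 + 429*√154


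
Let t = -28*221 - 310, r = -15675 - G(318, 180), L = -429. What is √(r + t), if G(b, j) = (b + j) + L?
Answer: I*√22242 ≈ 149.14*I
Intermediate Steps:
G(b, j) = -429 + b + j (G(b, j) = (b + j) - 429 = -429 + b + j)
r = -15744 (r = -15675 - (-429 + 318 + 180) = -15675 - 1*69 = -15675 - 69 = -15744)
t = -6498 (t = -6188 - 310 = -6498)
√(r + t) = √(-15744 - 6498) = √(-22242) = I*√22242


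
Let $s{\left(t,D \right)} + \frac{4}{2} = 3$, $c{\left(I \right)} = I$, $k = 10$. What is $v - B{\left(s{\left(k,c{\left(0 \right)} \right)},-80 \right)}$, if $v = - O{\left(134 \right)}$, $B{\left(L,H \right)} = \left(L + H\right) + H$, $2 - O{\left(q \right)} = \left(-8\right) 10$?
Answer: $77$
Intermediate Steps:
$O{\left(q \right)} = 82$ ($O{\left(q \right)} = 2 - \left(-8\right) 10 = 2 - -80 = 2 + 80 = 82$)
$s{\left(t,D \right)} = 1$ ($s{\left(t,D \right)} = -2 + 3 = 1$)
$B{\left(L,H \right)} = L + 2 H$ ($B{\left(L,H \right)} = \left(H + L\right) + H = L + 2 H$)
$v = -82$ ($v = \left(-1\right) 82 = -82$)
$v - B{\left(s{\left(k,c{\left(0 \right)} \right)},-80 \right)} = -82 - \left(1 + 2 \left(-80\right)\right) = -82 - \left(1 - 160\right) = -82 - -159 = -82 + 159 = 77$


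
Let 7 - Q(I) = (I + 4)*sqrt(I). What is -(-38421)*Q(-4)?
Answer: 268947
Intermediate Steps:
Q(I) = 7 - sqrt(I)*(4 + I) (Q(I) = 7 - (I + 4)*sqrt(I) = 7 - (4 + I)*sqrt(I) = 7 - sqrt(I)*(4 + I))
-(-38421)*Q(-4) = -(-38421)*(7 - (-4)**(3/2) - 8*I) = -(-38421)*(7 - (-8)*I - 8*I) = -(-38421)*(7 + 8*I - 8*I) = -(-38421)*7 = -12807*(-21) = 268947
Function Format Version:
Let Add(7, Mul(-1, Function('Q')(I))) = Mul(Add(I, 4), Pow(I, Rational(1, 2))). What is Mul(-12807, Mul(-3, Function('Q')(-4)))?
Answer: 268947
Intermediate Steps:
Function('Q')(I) = Add(7, Mul(-1, Pow(I, Rational(1, 2)), Add(4, I))) (Function('Q')(I) = Add(7, Mul(-1, Mul(Add(I, 4), Pow(I, Rational(1, 2))))) = Add(7, Mul(-1, Mul(Add(4, I), Pow(I, Rational(1, 2))))) = Add(7, Mul(-1, Mul(Pow(I, Rational(1, 2)), Add(4, I)))) = Add(7, Mul(-1, Pow(I, Rational(1, 2)), Add(4, I))))
Mul(-12807, Mul(-3, Function('Q')(-4))) = Mul(-12807, Mul(-3, Add(7, Mul(-1, Pow(-4, Rational(3, 2))), Mul(-4, Pow(-4, Rational(1, 2)))))) = Mul(-12807, Mul(-3, Add(7, Mul(-1, Mul(-8, I)), Mul(-4, Mul(2, I))))) = Mul(-12807, Mul(-3, Add(7, Mul(8, I), Mul(-8, I)))) = Mul(-12807, Mul(-3, 7)) = Mul(-12807, -21) = 268947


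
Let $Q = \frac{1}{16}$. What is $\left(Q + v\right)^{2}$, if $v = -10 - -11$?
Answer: $\frac{289}{256} \approx 1.1289$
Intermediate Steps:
$Q = \frac{1}{16} \approx 0.0625$
$v = 1$ ($v = -10 + 11 = 1$)
$\left(Q + v\right)^{2} = \left(\frac{1}{16} + 1\right)^{2} = \left(\frac{17}{16}\right)^{2} = \frac{289}{256}$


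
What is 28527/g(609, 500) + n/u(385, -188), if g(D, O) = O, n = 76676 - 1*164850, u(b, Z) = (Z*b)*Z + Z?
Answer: 97032497701/1700906500 ≈ 57.048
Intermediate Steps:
u(b, Z) = Z + b*Z**2 (u(b, Z) = b*Z**2 + Z = Z + b*Z**2)
n = -88174 (n = 76676 - 164850 = -88174)
28527/g(609, 500) + n/u(385, -188) = 28527/500 - 88174*(-1/(188*(1 - 188*385))) = 28527*(1/500) - 88174*(-1/(188*(1 - 72380))) = 28527/500 - 88174/((-188*(-72379))) = 28527/500 - 88174/13607252 = 28527/500 - 88174*1/13607252 = 28527/500 - 44087/6803626 = 97032497701/1700906500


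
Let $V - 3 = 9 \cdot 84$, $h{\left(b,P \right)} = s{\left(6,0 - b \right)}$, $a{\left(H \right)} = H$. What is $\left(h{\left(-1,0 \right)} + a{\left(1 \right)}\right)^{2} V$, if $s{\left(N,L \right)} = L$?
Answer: $3036$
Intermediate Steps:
$h{\left(b,P \right)} = - b$ ($h{\left(b,P \right)} = 0 - b = - b$)
$V = 759$ ($V = 3 + 9 \cdot 84 = 3 + 756 = 759$)
$\left(h{\left(-1,0 \right)} + a{\left(1 \right)}\right)^{2} V = \left(\left(-1\right) \left(-1\right) + 1\right)^{2} \cdot 759 = \left(1 + 1\right)^{2} \cdot 759 = 2^{2} \cdot 759 = 4 \cdot 759 = 3036$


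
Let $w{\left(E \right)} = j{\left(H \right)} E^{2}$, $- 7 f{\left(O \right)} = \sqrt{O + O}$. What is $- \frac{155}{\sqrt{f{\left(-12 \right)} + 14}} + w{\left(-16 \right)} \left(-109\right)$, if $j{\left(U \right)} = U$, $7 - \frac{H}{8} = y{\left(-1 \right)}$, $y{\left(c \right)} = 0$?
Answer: $-1562624 - \frac{155 \sqrt{14}}{2 \sqrt{49 - i \sqrt{6}}} \approx -1.5627 \cdot 10^{6} - 1.0338 i$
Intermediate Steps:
$H = 56$ ($H = 56 - 0 = 56 + 0 = 56$)
$f{\left(O \right)} = - \frac{\sqrt{2} \sqrt{O}}{7}$ ($f{\left(O \right)} = - \frac{\sqrt{O + O}}{7} = - \frac{\sqrt{2 O}}{7} = - \frac{\sqrt{2} \sqrt{O}}{7}$)
$w{\left(E \right)} = 56 E^{2}$
$- \frac{155}{\sqrt{f{\left(-12 \right)} + 14}} + w{\left(-16 \right)} \left(-109\right) = - \frac{155}{\sqrt{- \frac{\sqrt{2} \sqrt{-12}}{7} + 14}} + 56 \left(-16\right)^{2} \left(-109\right) = - \frac{155}{\sqrt{- \frac{\sqrt{2} \cdot 2 i \sqrt{3}}{7} + 14}} + 56 \cdot 256 \left(-109\right) = - \frac{155}{\sqrt{- \frac{2 i \sqrt{6}}{7} + 14}} + 14336 \left(-109\right) = - \frac{155}{\sqrt{14 - \frac{2 i \sqrt{6}}{7}}} - 1562624 = -1562624 - \frac{155}{\sqrt{14 - \frac{2 i \sqrt{6}}{7}}}$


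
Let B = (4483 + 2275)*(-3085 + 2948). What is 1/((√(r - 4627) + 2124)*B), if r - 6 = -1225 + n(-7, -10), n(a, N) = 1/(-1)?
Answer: I/(925846*(√5847 - 2124*I)) ≈ -5.0786e-10 + 1.8283e-11*I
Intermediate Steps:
n(a, N) = -1
r = -1220 (r = 6 + (-1225 - 1) = 6 - 1226 = -1220)
B = -925846 (B = 6758*(-137) = -925846)
1/((√(r - 4627) + 2124)*B) = 1/((√(-1220 - 4627) + 2124)*(-925846)) = -1/925846/(√(-5847) + 2124) = -1/925846/(I*√5847 + 2124) = -1/925846/(2124 + I*√5847) = -1/(925846*(2124 + I*√5847))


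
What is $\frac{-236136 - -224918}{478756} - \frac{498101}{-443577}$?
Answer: $\frac{116746397785}{106182575106} \approx 1.0995$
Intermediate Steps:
$\frac{-236136 - -224918}{478756} - \frac{498101}{-443577} = \left(-236136 + 224918\right) \frac{1}{478756} - - \frac{498101}{443577} = \left(-11218\right) \frac{1}{478756} + \frac{498101}{443577} = - \frac{5609}{239378} + \frac{498101}{443577} = \frac{116746397785}{106182575106}$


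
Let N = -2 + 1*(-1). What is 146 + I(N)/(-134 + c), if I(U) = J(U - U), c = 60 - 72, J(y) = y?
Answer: 146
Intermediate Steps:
N = -3 (N = -2 - 1 = -3)
c = -12
I(U) = 0 (I(U) = U - U = 0)
146 + I(N)/(-134 + c) = 146 + 0/(-134 - 12) = 146 + 0/(-146) = 146 + 0*(-1/146) = 146 + 0 = 146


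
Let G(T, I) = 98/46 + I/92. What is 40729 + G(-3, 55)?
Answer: 3747319/92 ≈ 40732.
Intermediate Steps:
G(T, I) = 49/23 + I/92 (G(T, I) = 98*(1/46) + I*(1/92) = 49/23 + I/92)
40729 + G(-3, 55) = 40729 + (49/23 + (1/92)*55) = 40729 + (49/23 + 55/92) = 40729 + 251/92 = 3747319/92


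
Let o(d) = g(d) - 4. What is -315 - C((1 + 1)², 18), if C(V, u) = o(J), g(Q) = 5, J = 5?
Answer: -316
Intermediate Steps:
o(d) = 1 (o(d) = 5 - 4 = 1)
C(V, u) = 1
-315 - C((1 + 1)², 18) = -315 - 1*1 = -315 - 1 = -316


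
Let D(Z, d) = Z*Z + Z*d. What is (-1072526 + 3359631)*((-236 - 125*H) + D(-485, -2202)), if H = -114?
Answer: 3012595289945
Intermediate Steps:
D(Z, d) = Z² + Z*d
(-1072526 + 3359631)*((-236 - 125*H) + D(-485, -2202)) = (-1072526 + 3359631)*((-236 - 125*(-114)) - 485*(-485 - 2202)) = 2287105*((-236 + 14250) - 485*(-2687)) = 2287105*(14014 + 1303195) = 2287105*1317209 = 3012595289945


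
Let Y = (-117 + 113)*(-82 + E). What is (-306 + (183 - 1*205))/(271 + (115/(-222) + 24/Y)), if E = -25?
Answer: -7791312/6426361 ≈ -1.2124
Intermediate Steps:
Y = 428 (Y = (-117 + 113)*(-82 - 25) = -4*(-107) = 428)
(-306 + (183 - 1*205))/(271 + (115/(-222) + 24/Y)) = (-306 + (183 - 1*205))/(271 + (115/(-222) + 24/428)) = (-306 + (183 - 205))/(271 + (115*(-1/222) + 24*(1/428))) = (-306 - 22)/(271 + (-115/222 + 6/107)) = -328/(271 - 10973/23754) = -328/6426361/23754 = -328*23754/6426361 = -7791312/6426361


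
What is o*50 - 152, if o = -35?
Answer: -1902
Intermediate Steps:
o*50 - 152 = -35*50 - 152 = -1750 - 152 = -1902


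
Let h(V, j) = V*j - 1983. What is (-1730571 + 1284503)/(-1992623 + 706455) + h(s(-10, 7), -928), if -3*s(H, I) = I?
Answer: 176218025/964626 ≈ 182.68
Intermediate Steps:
s(H, I) = -I/3
h(V, j) = -1983 + V*j
(-1730571 + 1284503)/(-1992623 + 706455) + h(s(-10, 7), -928) = (-1730571 + 1284503)/(-1992623 + 706455) + (-1983 - 1/3*7*(-928)) = -446068/(-1286168) + (-1983 - 7/3*(-928)) = -446068*(-1/1286168) + (-1983 + 6496/3) = 111517/321542 + 547/3 = 176218025/964626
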